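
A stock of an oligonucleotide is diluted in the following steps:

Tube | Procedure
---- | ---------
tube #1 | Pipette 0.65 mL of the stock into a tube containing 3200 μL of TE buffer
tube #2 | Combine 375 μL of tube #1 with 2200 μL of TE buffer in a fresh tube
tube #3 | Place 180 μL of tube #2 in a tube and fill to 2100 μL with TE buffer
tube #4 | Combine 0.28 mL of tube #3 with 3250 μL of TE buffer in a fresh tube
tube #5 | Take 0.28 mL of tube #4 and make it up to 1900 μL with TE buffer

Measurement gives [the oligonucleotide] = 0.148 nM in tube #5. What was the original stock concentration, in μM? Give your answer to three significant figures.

Step 1: 0.65 mL + 3200 μL = 3.85 mL total → factor 3.85/0.65 = 5.9231
Step 2: 375 μL + 2200 μL = 2575 μL total → factor 2575/375 = 6.8667
Step 3: 180 μL brought to 2100 μL → factor 2100/180 = 11.667
Step 4: 0.28 mL + 3250 μL = 3.53 mL total → factor 3.53/0.28 = 12.607
Step 5: 0.28 mL brought to 1900 μL → factor 1.9/0.28 = 6.7857
Overall dilution factor = 5.9231 × 6.8667 × 11.667 × 12.607 × 6.7857 = 40593
Stock = 0.148 nM × 40593 = 6008 nM = 6.01 μM

6.01 μM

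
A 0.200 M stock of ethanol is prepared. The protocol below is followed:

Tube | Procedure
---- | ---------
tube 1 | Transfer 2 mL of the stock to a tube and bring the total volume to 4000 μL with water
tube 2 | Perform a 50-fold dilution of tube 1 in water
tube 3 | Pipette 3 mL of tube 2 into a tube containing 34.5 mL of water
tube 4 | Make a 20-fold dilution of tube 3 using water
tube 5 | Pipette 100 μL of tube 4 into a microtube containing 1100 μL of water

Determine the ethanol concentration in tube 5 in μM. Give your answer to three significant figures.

0.667 μM

Step 1: 2 mL brought to 4000 μL → factor 4/2 = 2
Step 2: 50-fold → factor 50
Step 3: 3 mL + 34.5 mL = 37.5 mL total → factor 37.5/3 = 12.5
Step 4: 20-fold → factor 20
Step 5: 100 μL + 1100 μL = 1200 μL total → factor 1200/100 = 12
Overall dilution factor = 2 × 50 × 12.5 × 20 × 12 = 3 × 10^5
Final = 0.200 M / 3 × 10^5 = 6.667 × 10^-7 M = 0.667 μM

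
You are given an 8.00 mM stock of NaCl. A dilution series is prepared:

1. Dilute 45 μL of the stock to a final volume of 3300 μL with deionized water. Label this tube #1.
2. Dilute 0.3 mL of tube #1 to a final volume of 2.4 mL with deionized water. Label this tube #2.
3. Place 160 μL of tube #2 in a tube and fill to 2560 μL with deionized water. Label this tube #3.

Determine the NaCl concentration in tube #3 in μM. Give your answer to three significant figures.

0.852 μM

Step 1: 45 μL brought to 3300 μL → factor 3300/45 = 73.333
Step 2: 0.3 mL brought to 2.4 mL → factor 2.4/0.3 = 8
Step 3: 160 μL brought to 2560 μL → factor 2560/160 = 16
Overall dilution factor = 73.333 × 8 × 16 = 9386.7
Final = 8.00 mM / 9386.7 = 0.0008523 mM = 0.852 μM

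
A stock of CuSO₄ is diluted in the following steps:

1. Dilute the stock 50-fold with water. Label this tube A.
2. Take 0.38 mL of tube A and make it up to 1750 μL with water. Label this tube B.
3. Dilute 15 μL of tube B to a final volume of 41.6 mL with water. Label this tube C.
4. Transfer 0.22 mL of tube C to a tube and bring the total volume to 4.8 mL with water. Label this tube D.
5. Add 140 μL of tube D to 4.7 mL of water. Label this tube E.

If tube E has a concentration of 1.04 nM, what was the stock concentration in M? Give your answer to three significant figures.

0.501 M

Step 1: 50-fold → factor 50
Step 2: 0.38 mL brought to 1750 μL → factor 1.75/0.38 = 4.6053
Step 3: 15 μL brought to 41.6 mL → factor 41600/15 = 2773.3
Step 4: 0.22 mL brought to 4.8 mL → factor 4.8/0.22 = 21.818
Step 5: 140 μL + 4.7 mL = 4840 μL total → factor 4840/140 = 34.571
Overall dilution factor = 50 × 4.6053 × 2773.3 × 21.818 × 34.571 = 4.8168 × 10^8
Stock = 1.04 nM × 4.8168 × 10^8 = 5.010 × 10^8 nM = 0.501 M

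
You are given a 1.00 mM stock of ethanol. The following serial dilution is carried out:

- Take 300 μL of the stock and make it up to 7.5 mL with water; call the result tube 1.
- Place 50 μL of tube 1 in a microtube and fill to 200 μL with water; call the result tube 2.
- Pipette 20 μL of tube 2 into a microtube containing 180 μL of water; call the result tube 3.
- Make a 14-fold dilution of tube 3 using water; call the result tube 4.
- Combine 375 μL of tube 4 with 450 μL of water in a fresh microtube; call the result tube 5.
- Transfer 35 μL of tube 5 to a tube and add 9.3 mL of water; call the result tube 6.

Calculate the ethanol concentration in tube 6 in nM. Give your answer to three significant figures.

Step 1: 300 μL brought to 7.5 mL → factor 7500/300 = 25
Step 2: 50 μL brought to 200 μL → factor 200/50 = 4
Step 3: 20 μL + 180 μL = 200 μL total → factor 200/20 = 10
Step 4: 14-fold → factor 14
Step 5: 375 μL + 450 μL = 825 μL total → factor 825/375 = 2.2
Step 6: 35 μL + 9.3 mL = 9335 μL total → factor 9335/35 = 266.71
Dilution factor through tube 6 = 25 × 4 × 10 × 14 × 2.2 × 266.71 = 8.2148 × 10^6
[tube 6] = 1.00 mM / 8.2148 × 10^6 = 1.217 × 10^-7 mM = 0.122 nM

0.122 nM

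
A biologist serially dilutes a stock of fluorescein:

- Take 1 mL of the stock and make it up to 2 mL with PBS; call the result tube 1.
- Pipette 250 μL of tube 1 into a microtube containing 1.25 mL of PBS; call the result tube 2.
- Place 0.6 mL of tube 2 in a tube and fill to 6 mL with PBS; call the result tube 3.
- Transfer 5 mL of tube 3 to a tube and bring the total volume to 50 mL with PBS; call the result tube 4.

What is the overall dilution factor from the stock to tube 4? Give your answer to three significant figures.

1.20 × 10^3

Step 1: 1 mL brought to 2 mL → factor 2/1 = 2
Step 2: 250 μL + 1.25 mL = 1500 μL total → factor 1500/250 = 6
Step 3: 0.6 mL brought to 6 mL → factor 6/0.6 = 10
Step 4: 5 mL brought to 50 mL → factor 50/5 = 10
Overall dilution factor = 2 × 6 × 10 × 10 = 1200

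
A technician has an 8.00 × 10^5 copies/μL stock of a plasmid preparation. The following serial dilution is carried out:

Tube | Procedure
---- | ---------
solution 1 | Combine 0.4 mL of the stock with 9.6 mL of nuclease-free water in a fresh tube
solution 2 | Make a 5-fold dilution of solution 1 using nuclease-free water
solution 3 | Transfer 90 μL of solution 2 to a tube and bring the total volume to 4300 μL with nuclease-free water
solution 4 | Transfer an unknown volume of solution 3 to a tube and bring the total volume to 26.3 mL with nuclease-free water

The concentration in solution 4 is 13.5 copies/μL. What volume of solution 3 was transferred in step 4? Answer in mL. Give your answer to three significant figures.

Step 1: 0.4 mL + 9.6 mL = 10 mL total → factor 10/0.4 = 25
Step 2: 5-fold → factor 5
Step 3: 90 μL brought to 4300 μL → factor 4300/90 = 47.778
Step 4: v brought to 26.3 mL → factor = 26.3 mL/v
Product of known-step factors = 5972.2
Overall factor = 8.00 × 10^5 copies/μL / (13.5 copies/μL) = 59259
Step-4 factor = 59259 / 5972.2 = 9.9225
v = 26.3 mL / 9.9225 = 2.65 mL

2.65 mL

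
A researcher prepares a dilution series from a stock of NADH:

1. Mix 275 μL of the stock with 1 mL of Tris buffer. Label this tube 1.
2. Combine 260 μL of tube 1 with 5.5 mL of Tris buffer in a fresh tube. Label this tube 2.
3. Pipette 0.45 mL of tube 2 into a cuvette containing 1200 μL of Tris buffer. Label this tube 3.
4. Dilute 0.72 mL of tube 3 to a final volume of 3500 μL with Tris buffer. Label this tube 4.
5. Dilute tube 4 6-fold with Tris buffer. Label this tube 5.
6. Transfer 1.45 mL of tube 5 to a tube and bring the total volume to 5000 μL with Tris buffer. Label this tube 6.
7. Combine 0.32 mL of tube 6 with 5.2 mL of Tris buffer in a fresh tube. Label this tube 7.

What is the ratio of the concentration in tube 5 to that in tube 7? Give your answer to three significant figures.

Step 1: 275 μL + 1 mL = 1275 μL total → factor 1275/275 = 4.6364
Step 2: 260 μL + 5.5 mL = 5760 μL total → factor 5760/260 = 22.154
Step 3: 0.45 mL + 1200 μL = 1.65 mL total → factor 1.65/0.45 = 3.6667
Step 4: 0.72 mL brought to 3500 μL → factor 3.5/0.72 = 4.8611
Step 5: 6-fold → factor 6
Step 6: 1.45 mL brought to 5000 μL → factor 5/1.45 = 3.4483
Step 7: 0.32 mL + 5.2 mL = 5.52 mL total → factor 5.52/0.32 = 17.25
Dilution factor to tube 5 = 10985; to tube 7 = 6.534 × 10^5
[tube 5]/[tube 7] = (factor to tube 7)/(factor to tube 5) = 6.534 × 10^5/10985 = 59.5

59.5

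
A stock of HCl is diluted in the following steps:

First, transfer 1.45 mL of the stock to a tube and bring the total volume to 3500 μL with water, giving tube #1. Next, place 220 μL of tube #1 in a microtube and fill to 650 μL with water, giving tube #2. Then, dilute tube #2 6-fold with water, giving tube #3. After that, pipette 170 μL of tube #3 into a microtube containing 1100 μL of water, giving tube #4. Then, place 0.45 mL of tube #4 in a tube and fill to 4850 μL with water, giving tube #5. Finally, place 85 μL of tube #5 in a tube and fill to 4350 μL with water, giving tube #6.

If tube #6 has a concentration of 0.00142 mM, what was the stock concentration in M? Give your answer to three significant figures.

Step 1: 1.45 mL brought to 3500 μL → factor 3.5/1.45 = 2.4138
Step 2: 220 μL brought to 650 μL → factor 650/220 = 2.9545
Step 3: 6-fold → factor 6
Step 4: 170 μL + 1100 μL = 1270 μL total → factor 1270/170 = 7.4706
Step 5: 0.45 mL brought to 4850 μL → factor 4.85/0.45 = 10.778
Step 6: 85 μL brought to 4350 μL → factor 4350/85 = 51.176
Overall dilution factor = 2.4138 × 2.9545 × 6 × 7.4706 × 10.778 × 51.176 = 1.7632 × 10^5
Stock = 0.00142 mM × 1.7632 × 10^5 = 250.4 mM = 0.250 M

0.250 M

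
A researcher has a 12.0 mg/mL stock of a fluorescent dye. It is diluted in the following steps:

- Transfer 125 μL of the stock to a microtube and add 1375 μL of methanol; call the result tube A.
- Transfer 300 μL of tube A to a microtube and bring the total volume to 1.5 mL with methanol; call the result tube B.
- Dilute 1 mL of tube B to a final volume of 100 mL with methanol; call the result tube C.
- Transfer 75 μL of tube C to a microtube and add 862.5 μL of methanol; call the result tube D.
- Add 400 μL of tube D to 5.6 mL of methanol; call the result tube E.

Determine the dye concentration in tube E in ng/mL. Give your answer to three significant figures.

10.7 ng/mL

Step 1: 125 μL + 1375 μL = 1500 μL total → factor 1500/125 = 12
Step 2: 300 μL brought to 1.5 mL → factor 1500/300 = 5
Step 3: 1 mL brought to 100 mL → factor 100/1 = 100
Step 4: 75 μL + 862.5 μL = 937.5 μL total → factor 937.5/75 = 12.5
Step 5: 400 μL + 5.6 mL = 6000 μL total → factor 6000/400 = 15
Overall dilution factor = 12 × 5 × 100 × 12.5 × 15 = 1.125 × 10^6
Final = 12.0 mg/mL / 1.125 × 10^6 = 1.067 × 10^-5 mg/mL = 10.7 ng/mL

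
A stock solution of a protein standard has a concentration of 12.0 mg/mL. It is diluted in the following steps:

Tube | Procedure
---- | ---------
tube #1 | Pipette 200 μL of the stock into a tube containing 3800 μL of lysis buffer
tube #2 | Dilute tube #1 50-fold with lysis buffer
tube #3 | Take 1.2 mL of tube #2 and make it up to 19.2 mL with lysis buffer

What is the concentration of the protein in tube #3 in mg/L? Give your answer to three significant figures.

0.750 mg/L

Step 1: 200 μL + 3800 μL = 4000 μL total → factor 4000/200 = 20
Step 2: 50-fold → factor 50
Step 3: 1.2 mL brought to 19.2 mL → factor 19.2/1.2 = 16
Overall dilution factor = 20 × 50 × 16 = 16000
Final = 12.0 mg/mL / 16000 = 0.0007500 mg/mL = 0.750 mg/L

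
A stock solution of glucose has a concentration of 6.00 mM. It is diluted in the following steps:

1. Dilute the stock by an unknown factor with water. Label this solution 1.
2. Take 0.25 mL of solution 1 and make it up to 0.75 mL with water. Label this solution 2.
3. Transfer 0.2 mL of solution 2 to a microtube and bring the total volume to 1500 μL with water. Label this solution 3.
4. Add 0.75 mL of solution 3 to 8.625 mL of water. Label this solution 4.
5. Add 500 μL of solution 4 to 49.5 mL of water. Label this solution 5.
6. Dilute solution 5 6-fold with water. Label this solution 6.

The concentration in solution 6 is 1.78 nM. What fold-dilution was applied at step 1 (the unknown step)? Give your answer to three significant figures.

20.0-fold

Step 1: unknown factor x
Step 2: 0.25 mL brought to 0.75 mL → factor 0.75/0.25 = 3
Step 3: 0.2 mL brought to 1500 μL → factor 1.5/0.2 = 7.5
Step 4: 0.75 mL + 8.625 mL = 9.375 mL total → factor 9.375/0.75 = 12.5
Step 5: 500 μL + 49.5 mL = 50000 μL total → factor 50000/500 = 100
Step 6: 6-fold → factor 6
Product of known-step factors = 1.6875 × 10^5
Overall factor = 6.00 mM / (1.78 nM) = 3.3708 × 10^6
x = 3.3708 × 10^6 / 1.6875 × 10^5 = 20.0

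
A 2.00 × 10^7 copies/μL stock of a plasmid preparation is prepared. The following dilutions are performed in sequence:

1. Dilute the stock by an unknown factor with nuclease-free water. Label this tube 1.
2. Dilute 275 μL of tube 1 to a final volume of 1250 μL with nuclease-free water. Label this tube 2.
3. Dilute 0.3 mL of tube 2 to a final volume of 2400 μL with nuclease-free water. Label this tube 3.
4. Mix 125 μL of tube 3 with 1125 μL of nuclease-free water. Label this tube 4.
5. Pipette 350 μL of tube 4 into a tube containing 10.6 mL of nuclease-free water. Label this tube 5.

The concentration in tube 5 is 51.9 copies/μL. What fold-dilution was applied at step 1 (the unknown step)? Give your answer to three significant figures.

33.9-fold

Step 1: unknown factor x
Step 2: 275 μL brought to 1250 μL → factor 1250/275 = 4.5455
Step 3: 0.3 mL brought to 2400 μL → factor 2.4/0.3 = 8
Step 4: 125 μL + 1125 μL = 1250 μL total → factor 1250/125 = 10
Step 5: 350 μL + 10.6 mL = 10950 μL total → factor 10950/350 = 31.286
Product of known-step factors = 11377
Overall factor = 2.00 × 10^7 copies/μL / (51.9 copies/μL) = 3.8536 × 10^5
x = 3.8536 × 10^5 / 11377 = 33.9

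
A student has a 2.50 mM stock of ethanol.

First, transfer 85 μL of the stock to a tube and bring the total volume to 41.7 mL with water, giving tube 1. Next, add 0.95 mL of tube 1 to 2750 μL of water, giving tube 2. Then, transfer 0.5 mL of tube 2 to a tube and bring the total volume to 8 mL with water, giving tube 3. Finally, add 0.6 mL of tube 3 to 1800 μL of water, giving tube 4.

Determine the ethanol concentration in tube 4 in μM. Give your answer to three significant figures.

0.0204 μM

Step 1: 85 μL brought to 41.7 mL → factor 41700/85 = 490.59
Step 2: 0.95 mL + 2750 μL = 3.7 mL total → factor 3.7/0.95 = 3.8947
Step 3: 0.5 mL brought to 8 mL → factor 8/0.5 = 16
Step 4: 0.6 mL + 1800 μL = 2.4 mL total → factor 2.4/0.6 = 4
Overall dilution factor = 490.59 × 3.8947 × 16 × 4 = 1.2229 × 10^5
Final = 2.50 mM / 1.2229 × 10^5 = 2.044 × 10^-5 mM = 0.0204 μM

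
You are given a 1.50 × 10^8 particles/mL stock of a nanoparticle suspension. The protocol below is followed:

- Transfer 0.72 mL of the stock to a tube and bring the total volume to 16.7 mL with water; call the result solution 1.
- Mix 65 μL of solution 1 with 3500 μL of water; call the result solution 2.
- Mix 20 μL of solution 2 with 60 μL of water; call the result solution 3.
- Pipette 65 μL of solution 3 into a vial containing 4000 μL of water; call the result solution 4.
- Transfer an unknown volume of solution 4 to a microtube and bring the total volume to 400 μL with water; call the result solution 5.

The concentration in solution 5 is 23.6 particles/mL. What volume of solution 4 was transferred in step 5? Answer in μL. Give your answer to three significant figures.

Step 1: 0.72 mL brought to 16.7 mL → factor 16.7/0.72 = 23.194
Step 2: 65 μL + 3500 μL = 3565 μL total → factor 3565/65 = 54.846
Step 3: 20 μL + 60 μL = 80 μL total → factor 80/20 = 4
Step 4: 65 μL + 4000 μL = 4065 μL total → factor 4065/65 = 62.538
Step 5: v brought to 400 μL → factor = 400 μL/v
Product of known-step factors = 3.1823 × 10^5
Overall factor = 1.50 × 10^8 particles/mL / (23.6 particles/mL) = 6.3559 × 10^6
Step-5 factor = 6.3559 × 10^6 / 3.1823 × 10^5 = 19.973
v = 400 μL / 19.973 = 20.0 μL

20.0 μL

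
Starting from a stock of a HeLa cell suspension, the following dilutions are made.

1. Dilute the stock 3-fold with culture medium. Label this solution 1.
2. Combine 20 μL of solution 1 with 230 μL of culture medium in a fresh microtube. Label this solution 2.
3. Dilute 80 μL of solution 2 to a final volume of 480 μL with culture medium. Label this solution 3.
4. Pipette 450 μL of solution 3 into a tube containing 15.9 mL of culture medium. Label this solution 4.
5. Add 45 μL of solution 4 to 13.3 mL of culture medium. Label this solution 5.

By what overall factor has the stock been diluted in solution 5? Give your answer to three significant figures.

2.42 × 10^6

Step 1: 3-fold → factor 3
Step 2: 20 μL + 230 μL = 250 μL total → factor 250/20 = 12.5
Step 3: 80 μL brought to 480 μL → factor 480/80 = 6
Step 4: 450 μL + 15.9 mL = 16350 μL total → factor 16350/450 = 36.333
Step 5: 45 μL + 13.3 mL = 13345 μL total → factor 13345/45 = 296.56
Overall dilution factor = 3 × 12.5 × 6 × 36.333 × 296.56 = 2.4243 × 10^6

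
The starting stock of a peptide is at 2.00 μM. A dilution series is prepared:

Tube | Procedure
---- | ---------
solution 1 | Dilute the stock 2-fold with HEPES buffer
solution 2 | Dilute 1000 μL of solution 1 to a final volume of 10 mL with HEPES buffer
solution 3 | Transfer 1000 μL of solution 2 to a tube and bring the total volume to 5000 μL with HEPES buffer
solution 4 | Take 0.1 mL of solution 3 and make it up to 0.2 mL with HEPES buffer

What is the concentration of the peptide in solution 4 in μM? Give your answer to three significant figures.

0.0100 μM

Step 1: 2-fold → factor 2
Step 2: 1000 μL brought to 10 mL → factor 10000/1000 = 10
Step 3: 1000 μL brought to 5000 μL → factor 5000/1000 = 5
Step 4: 0.1 mL brought to 0.2 mL → factor 0.2/0.1 = 2
Overall dilution factor = 2 × 10 × 5 × 2 = 200
Final = 2.00 μM / 200 = 0.0100 μM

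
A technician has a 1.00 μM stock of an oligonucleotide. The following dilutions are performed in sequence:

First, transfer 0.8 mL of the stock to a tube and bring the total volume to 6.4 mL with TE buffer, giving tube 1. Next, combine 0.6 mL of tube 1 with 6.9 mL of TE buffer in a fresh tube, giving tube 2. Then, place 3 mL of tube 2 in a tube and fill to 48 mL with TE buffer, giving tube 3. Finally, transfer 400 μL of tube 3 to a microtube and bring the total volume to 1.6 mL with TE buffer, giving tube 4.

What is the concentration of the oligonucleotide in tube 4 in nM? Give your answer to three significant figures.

0.156 nM

Step 1: 0.8 mL brought to 6.4 mL → factor 6.4/0.8 = 8
Step 2: 0.6 mL + 6.9 mL = 7.5 mL total → factor 7.5/0.6 = 12.5
Step 3: 3 mL brought to 48 mL → factor 48/3 = 16
Step 4: 400 μL brought to 1.6 mL → factor 1600/400 = 4
Overall dilution factor = 8 × 12.5 × 16 × 4 = 6400
Final = 1.00 μM / 6400 = 0.0001563 μM = 0.156 nM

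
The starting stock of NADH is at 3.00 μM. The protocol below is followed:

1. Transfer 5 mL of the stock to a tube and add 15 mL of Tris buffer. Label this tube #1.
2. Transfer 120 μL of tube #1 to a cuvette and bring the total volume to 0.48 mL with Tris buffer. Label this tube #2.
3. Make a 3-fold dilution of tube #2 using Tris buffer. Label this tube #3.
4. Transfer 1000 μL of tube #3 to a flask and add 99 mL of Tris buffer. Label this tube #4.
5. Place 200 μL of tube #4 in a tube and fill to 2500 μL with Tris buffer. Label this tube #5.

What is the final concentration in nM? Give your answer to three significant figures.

Step 1: 5 mL + 15 mL = 20 mL total → factor 20/5 = 4
Step 2: 120 μL brought to 0.48 mL → factor 480/120 = 4
Step 3: 3-fold → factor 3
Step 4: 1000 μL + 99 mL = 1 × 10^5 μL total → factor 1 × 10^5/1000 = 100
Step 5: 200 μL brought to 2500 μL → factor 2500/200 = 12.5
Overall dilution factor = 4 × 4 × 3 × 100 × 12.5 = 60000
Final = 3.00 μM / 60000 = 5.000 × 10^-5 μM = 0.0500 nM

0.0500 nM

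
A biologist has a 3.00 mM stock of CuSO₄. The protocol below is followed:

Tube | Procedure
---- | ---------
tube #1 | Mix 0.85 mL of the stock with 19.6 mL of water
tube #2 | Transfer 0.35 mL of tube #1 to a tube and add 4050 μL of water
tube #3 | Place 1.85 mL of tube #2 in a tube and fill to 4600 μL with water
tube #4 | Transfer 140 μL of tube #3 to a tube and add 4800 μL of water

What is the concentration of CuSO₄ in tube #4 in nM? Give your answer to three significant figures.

113 nM

Step 1: 0.85 mL + 19.6 mL = 20.45 mL total → factor 20.45/0.85 = 24.059
Step 2: 0.35 mL + 4050 μL = 4.4 mL total → factor 4.4/0.35 = 12.571
Step 3: 1.85 mL brought to 4600 μL → factor 4.6/1.85 = 2.4865
Step 4: 140 μL + 4800 μL = 4940 μL total → factor 4940/140 = 35.286
Overall dilution factor = 24.059 × 12.571 × 2.4865 × 35.286 = 26537
Final = 3.00 mM / 26537 = 0.0001131 mM = 113 nM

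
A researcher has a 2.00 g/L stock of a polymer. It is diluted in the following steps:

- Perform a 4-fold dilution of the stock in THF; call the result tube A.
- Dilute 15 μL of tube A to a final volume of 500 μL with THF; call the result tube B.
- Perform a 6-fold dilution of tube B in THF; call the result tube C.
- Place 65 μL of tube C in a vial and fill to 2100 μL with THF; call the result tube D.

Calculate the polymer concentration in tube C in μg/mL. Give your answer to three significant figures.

2.50 μg/mL

Step 1: 4-fold → factor 4
Step 2: 15 μL brought to 500 μL → factor 500/15 = 33.333
Step 3: 6-fold → factor 6
Dilution factor through tube C = 4 × 33.333 × 6 = 800
[tube C] = 2.00 g/L / 800 = 0.002500 g/L = 2.50 μg/mL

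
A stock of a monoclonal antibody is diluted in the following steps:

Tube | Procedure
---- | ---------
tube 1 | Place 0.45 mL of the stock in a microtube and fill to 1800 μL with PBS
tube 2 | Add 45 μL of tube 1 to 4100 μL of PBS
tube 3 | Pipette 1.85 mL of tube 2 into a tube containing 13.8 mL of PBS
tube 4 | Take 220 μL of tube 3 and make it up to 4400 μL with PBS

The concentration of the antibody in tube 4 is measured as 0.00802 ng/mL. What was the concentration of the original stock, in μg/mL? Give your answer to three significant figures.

Step 1: 0.45 mL brought to 1800 μL → factor 1.8/0.45 = 4
Step 2: 45 μL + 4100 μL = 4145 μL total → factor 4145/45 = 92.111
Step 3: 1.85 mL + 13.8 mL = 15.65 mL total → factor 15.65/1.85 = 8.4595
Step 4: 220 μL brought to 4400 μL → factor 4400/220 = 20
Overall dilution factor = 4 × 92.111 × 8.4595 × 20 = 62337
Stock = 0.00802 ng/mL × 62337 = 499.9 ng/mL = 0.500 μg/mL

0.500 μg/mL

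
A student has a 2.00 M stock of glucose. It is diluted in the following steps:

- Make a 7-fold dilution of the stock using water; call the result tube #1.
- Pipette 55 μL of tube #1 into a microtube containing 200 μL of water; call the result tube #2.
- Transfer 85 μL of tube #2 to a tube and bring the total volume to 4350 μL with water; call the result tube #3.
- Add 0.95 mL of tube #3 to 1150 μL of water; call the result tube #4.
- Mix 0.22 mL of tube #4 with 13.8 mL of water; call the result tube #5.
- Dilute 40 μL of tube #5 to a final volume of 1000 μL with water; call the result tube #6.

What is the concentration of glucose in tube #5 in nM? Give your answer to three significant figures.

8.55 × 10^3 nM

Step 1: 7-fold → factor 7
Step 2: 55 μL + 200 μL = 255 μL total → factor 255/55 = 4.6364
Step 3: 85 μL brought to 4350 μL → factor 4350/85 = 51.176
Step 4: 0.95 mL + 1150 μL = 2.1 mL total → factor 2.1/0.95 = 2.2105
Step 5: 0.22 mL + 13.8 mL = 14.02 mL total → factor 14.02/0.22 = 63.727
Dilution factor through tube #5 = 7 × 4.6364 × 51.176 × 2.2105 × 63.727 = 2.3397 × 10^5
[tube #5] = 2.00 M / 2.3397 × 10^5 = 8.548 × 10^-6 M = 8.55 × 10^3 nM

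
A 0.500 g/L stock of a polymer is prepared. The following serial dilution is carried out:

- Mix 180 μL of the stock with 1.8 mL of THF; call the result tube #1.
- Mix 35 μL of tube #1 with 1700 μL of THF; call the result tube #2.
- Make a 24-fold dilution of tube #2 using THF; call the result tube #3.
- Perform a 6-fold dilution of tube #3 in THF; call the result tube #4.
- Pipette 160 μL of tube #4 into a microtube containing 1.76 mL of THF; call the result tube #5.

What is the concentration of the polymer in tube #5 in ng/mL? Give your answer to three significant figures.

Step 1: 180 μL + 1.8 mL = 1980 μL total → factor 1980/180 = 11
Step 2: 35 μL + 1700 μL = 1735 μL total → factor 1735/35 = 49.571
Step 3: 24-fold → factor 24
Step 4: 6-fold → factor 6
Step 5: 160 μL + 1.76 mL = 1920 μL total → factor 1920/160 = 12
Overall dilution factor = 11 × 49.571 × 24 × 6 × 12 = 9.4225 × 10^5
Final = 0.500 g/L / 9.4225 × 10^5 = 5.306 × 10^-7 g/L = 0.531 ng/mL

0.531 ng/mL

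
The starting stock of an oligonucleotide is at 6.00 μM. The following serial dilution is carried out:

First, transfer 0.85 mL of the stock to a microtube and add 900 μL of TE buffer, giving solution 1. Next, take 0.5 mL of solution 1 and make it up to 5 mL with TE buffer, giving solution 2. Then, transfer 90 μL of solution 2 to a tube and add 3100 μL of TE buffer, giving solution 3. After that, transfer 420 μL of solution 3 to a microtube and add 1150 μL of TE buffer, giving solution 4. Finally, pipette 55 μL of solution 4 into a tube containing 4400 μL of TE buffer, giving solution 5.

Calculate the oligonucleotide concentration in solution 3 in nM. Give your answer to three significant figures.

Step 1: 0.85 mL + 900 μL = 1.75 mL total → factor 1.75/0.85 = 2.0588
Step 2: 0.5 mL brought to 5 mL → factor 5/0.5 = 10
Step 3: 90 μL + 3100 μL = 3190 μL total → factor 3190/90 = 35.444
Dilution factor through solution 3 = 2.0588 × 10 × 35.444 = 729.74
[solution 3] = 6.00 μM / 729.74 = 0.008222 μM = 8.22 nM

8.22 nM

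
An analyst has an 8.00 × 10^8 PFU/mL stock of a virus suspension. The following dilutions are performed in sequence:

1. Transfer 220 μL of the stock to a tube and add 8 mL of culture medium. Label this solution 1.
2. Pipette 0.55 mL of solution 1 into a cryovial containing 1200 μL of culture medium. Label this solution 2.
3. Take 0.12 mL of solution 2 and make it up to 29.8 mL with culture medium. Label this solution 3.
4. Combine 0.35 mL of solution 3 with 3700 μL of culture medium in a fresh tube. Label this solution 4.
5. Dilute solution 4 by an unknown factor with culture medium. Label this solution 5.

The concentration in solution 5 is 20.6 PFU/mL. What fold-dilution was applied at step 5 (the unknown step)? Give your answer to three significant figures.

Step 1: 220 μL + 8 mL = 8220 μL total → factor 8220/220 = 37.364
Step 2: 0.55 mL + 1200 μL = 1.75 mL total → factor 1.75/0.55 = 3.1818
Step 3: 0.12 mL brought to 29.8 mL → factor 29.8/0.12 = 248.33
Step 4: 0.35 mL + 3700 μL = 4.05 mL total → factor 4.05/0.35 = 11.571
Step 5: unknown factor x
Product of known-step factors = 3.4162 × 10^5
Overall factor = 8.00 × 10^8 PFU/mL / (20.6 PFU/mL) = 3.8835 × 10^7
x = 3.8835 × 10^7 / 3.4162 × 10^5 = 114

114-fold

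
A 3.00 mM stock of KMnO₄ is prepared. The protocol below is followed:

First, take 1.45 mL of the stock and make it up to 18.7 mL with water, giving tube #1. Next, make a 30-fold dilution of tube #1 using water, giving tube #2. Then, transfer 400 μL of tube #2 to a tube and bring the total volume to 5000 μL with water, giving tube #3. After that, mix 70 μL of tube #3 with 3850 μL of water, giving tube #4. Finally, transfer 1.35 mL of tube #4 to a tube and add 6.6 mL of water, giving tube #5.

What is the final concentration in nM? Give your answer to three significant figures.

1.88 nM

Step 1: 1.45 mL brought to 18.7 mL → factor 18.7/1.45 = 12.897
Step 2: 30-fold → factor 30
Step 3: 400 μL brought to 5000 μL → factor 5000/400 = 12.5
Step 4: 70 μL + 3850 μL = 3920 μL total → factor 3920/70 = 56
Step 5: 1.35 mL + 6.6 mL = 7.95 mL total → factor 7.95/1.35 = 5.8889
Overall dilution factor = 12.897 × 30 × 12.5 × 56 × 5.8889 = 1.5949 × 10^6
Final = 3.00 mM / 1.5949 × 10^6 = 1.881 × 10^-6 mM = 1.88 nM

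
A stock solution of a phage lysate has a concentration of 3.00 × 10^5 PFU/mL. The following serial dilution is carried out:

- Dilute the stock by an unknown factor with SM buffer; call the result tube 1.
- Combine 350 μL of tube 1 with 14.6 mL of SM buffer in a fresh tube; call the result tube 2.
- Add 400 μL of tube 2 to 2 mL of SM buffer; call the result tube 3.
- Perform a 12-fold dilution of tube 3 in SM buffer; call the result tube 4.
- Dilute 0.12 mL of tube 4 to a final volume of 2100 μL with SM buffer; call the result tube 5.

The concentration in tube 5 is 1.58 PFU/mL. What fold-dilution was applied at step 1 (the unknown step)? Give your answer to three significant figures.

3.53-fold

Step 1: unknown factor x
Step 2: 350 μL + 14.6 mL = 14950 μL total → factor 14950/350 = 42.714
Step 3: 400 μL + 2 mL = 2400 μL total → factor 2400/400 = 6
Step 4: 12-fold → factor 12
Step 5: 0.12 mL brought to 2100 μL → factor 2.1/0.12 = 17.5
Product of known-step factors = 53820
Overall factor = 3.00 × 10^5 PFU/mL / (1.58 PFU/mL) = 1.8987 × 10^5
x = 1.8987 × 10^5 / 53820 = 3.53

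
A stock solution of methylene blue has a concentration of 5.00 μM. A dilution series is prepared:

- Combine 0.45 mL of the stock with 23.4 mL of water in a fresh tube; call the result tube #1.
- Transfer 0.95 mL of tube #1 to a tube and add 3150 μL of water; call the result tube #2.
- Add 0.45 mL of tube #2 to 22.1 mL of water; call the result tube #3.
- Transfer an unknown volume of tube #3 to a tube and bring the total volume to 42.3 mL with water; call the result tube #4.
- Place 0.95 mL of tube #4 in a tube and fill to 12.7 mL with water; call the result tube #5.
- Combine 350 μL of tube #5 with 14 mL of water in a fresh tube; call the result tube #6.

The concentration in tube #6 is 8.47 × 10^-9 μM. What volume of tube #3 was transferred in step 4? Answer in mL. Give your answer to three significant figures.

0.450 mL

Step 1: 0.45 mL + 23.4 mL = 23.85 mL total → factor 23.85/0.45 = 53
Step 2: 0.95 mL + 3150 μL = 4.1 mL total → factor 4.1/0.95 = 4.3158
Step 3: 0.45 mL + 22.1 mL = 22.55 mL total → factor 22.55/0.45 = 50.111
Step 4: v brought to 42.3 mL → factor = 42.3 mL/v
Step 5: 0.95 mL brought to 12.7 mL → factor 12.7/0.95 = 13.368
Step 6: 350 μL + 14 mL = 14350 μL total → factor 14350/350 = 41
Product of known-step factors = 6.2825 × 10^6
Overall factor = 5.00 μM / (8.47 × 10^-9 μM) = 5.9032 × 10^8
Step-4 factor = 5.9032 × 10^8 / 6.2825 × 10^6 = 93.962
v = 42.3 mL / 93.962 = 0.450 mL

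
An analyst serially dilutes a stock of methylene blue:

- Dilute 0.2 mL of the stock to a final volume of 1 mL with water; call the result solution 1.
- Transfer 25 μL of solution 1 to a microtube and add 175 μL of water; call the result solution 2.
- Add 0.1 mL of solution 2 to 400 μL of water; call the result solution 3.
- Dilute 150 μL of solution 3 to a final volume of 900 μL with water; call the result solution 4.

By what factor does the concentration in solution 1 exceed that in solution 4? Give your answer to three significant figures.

Step 1: 0.2 mL brought to 1 mL → factor 1/0.2 = 5
Step 2: 25 μL + 175 μL = 200 μL total → factor 200/25 = 8
Step 3: 0.1 mL + 400 μL = 0.5 mL total → factor 0.5/0.1 = 5
Step 4: 150 μL brought to 900 μL → factor 900/150 = 6
Dilution factor to solution 1 = 5; to solution 4 = 1200
[solution 1]/[solution 4] = (factor to solution 4)/(factor to solution 1) = 1200/5 = 240

240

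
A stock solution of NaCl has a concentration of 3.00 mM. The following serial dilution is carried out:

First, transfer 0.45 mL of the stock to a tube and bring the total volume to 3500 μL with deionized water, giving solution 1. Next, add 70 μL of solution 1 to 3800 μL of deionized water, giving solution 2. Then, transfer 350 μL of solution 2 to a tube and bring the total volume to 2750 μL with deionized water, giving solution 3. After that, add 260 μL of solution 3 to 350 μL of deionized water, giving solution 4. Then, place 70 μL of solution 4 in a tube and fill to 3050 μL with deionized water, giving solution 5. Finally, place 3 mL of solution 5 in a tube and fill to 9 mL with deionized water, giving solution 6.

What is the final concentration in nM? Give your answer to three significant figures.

2.90 nM

Step 1: 0.45 mL brought to 3500 μL → factor 3.5/0.45 = 7.7778
Step 2: 70 μL + 3800 μL = 3870 μL total → factor 3870/70 = 55.286
Step 3: 350 μL brought to 2750 μL → factor 2750/350 = 7.8571
Step 4: 260 μL + 350 μL = 610 μL total → factor 610/260 = 2.3462
Step 5: 70 μL brought to 3050 μL → factor 3050/70 = 43.571
Step 6: 3 mL brought to 9 mL → factor 9/3 = 3
Overall dilution factor = 7.7778 × 55.286 × 7.8571 × 2.3462 × 43.571 × 3 = 1.0361 × 10^6
Final = 3.00 mM / 1.0361 × 10^6 = 2.895 × 10^-6 mM = 2.90 nM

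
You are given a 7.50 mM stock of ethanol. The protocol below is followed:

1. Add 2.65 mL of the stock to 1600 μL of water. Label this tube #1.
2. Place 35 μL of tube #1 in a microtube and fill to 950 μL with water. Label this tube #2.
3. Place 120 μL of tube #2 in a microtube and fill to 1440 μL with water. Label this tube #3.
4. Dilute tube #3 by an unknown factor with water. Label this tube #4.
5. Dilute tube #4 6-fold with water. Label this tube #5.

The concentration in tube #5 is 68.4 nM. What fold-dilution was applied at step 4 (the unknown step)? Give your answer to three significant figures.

35.0-fold

Step 1: 2.65 mL + 1600 μL = 4.25 mL total → factor 4.25/2.65 = 1.6038
Step 2: 35 μL brought to 950 μL → factor 950/35 = 27.143
Step 3: 120 μL brought to 1440 μL → factor 1440/120 = 12
Step 4: unknown factor x
Step 5: 6-fold → factor 6
Product of known-step factors = 3134.2
Overall factor = 7.50 mM / (68.4 nM) = 1.0965 × 10^5
x = 1.0965 × 10^5 / 3134.2 = 35.0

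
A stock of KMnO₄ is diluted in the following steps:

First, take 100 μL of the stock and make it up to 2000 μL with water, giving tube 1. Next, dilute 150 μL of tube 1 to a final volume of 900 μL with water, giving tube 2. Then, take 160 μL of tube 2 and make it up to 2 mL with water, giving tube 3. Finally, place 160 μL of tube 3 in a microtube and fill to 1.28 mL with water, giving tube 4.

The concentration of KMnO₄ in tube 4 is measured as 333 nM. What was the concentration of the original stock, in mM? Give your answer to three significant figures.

Step 1: 100 μL brought to 2000 μL → factor 2000/100 = 20
Step 2: 150 μL brought to 900 μL → factor 900/150 = 6
Step 3: 160 μL brought to 2 mL → factor 2000/160 = 12.5
Step 4: 160 μL brought to 1.28 mL → factor 1280/160 = 8
Overall dilution factor = 20 × 6 × 12.5 × 8 = 12000
Stock = 333 nM × 12000 = 3.996 × 10^6 nM = 4.00 mM

4.00 mM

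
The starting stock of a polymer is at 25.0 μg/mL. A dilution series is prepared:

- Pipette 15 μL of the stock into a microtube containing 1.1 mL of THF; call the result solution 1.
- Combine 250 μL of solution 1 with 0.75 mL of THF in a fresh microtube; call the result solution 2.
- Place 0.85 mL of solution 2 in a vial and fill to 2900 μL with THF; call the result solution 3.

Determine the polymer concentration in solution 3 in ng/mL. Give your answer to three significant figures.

Step 1: 15 μL + 1.1 mL = 1115 μL total → factor 1115/15 = 74.333
Step 2: 250 μL + 0.75 mL = 1000 μL total → factor 1000/250 = 4
Step 3: 0.85 mL brought to 2900 μL → factor 2.9/0.85 = 3.4118
Overall dilution factor = 74.333 × 4 × 3.4118 = 1014.4
Final = 25.0 μg/mL / 1014.4 = 0.02464 μg/mL = 24.6 ng/mL

24.6 ng/mL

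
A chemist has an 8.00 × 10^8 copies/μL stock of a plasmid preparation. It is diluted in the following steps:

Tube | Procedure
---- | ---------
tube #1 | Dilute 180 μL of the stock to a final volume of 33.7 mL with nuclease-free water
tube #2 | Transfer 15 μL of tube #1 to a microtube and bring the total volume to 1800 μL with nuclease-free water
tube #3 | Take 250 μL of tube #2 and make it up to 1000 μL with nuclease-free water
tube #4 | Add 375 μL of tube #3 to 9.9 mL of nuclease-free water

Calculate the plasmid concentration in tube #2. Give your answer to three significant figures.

3.56 × 10^4 copies/μL

Step 1: 180 μL brought to 33.7 mL → factor 33700/180 = 187.22
Step 2: 15 μL brought to 1800 μL → factor 1800/15 = 120
Dilution factor through tube #2 = 187.22 × 120 = 22467
[tube #2] = 8.00 × 10^8 copies/μL / 22467 = 3.56 × 10^4 copies/μL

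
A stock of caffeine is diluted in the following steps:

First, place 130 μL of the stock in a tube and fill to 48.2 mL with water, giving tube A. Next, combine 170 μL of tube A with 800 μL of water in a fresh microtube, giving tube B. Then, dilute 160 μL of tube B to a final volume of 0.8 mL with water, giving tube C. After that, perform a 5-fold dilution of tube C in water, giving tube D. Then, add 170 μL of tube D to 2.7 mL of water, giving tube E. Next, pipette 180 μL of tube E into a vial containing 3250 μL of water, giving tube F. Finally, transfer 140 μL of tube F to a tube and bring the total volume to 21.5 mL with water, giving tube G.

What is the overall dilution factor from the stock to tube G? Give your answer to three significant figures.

Step 1: 130 μL brought to 48.2 mL → factor 48200/130 = 370.77
Step 2: 170 μL + 800 μL = 970 μL total → factor 970/170 = 5.7059
Step 3: 160 μL brought to 0.8 mL → factor 800/160 = 5
Step 4: 5-fold → factor 5
Step 5: 170 μL + 2.7 mL = 2870 μL total → factor 2870/170 = 16.882
Step 6: 180 μL + 3250 μL = 3430 μL total → factor 3430/180 = 19.056
Step 7: 140 μL brought to 21.5 mL → factor 21500/140 = 153.57
Overall dilution factor = 370.77 × 5.7059 × 5 × 5 × 16.882 × 19.056 × 153.57 = 2.613 × 10^9

2.61 × 10^9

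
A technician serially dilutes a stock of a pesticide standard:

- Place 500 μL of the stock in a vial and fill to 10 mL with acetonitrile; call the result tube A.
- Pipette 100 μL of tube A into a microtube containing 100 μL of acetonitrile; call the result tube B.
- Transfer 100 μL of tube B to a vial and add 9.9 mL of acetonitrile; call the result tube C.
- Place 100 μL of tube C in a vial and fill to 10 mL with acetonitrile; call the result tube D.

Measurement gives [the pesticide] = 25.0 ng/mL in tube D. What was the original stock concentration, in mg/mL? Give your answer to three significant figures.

10.0 mg/mL

Step 1: 500 μL brought to 10 mL → factor 10000/500 = 20
Step 2: 100 μL + 100 μL = 200 μL total → factor 200/100 = 2
Step 3: 100 μL + 9.9 mL = 10000 μL total → factor 10000/100 = 100
Step 4: 100 μL brought to 10 mL → factor 10000/100 = 100
Overall dilution factor = 20 × 2 × 100 × 100 = 4 × 10^5
Stock = 25.0 ng/mL × 4 × 10^5 = 1.000 × 10^7 ng/mL = 10.0 mg/mL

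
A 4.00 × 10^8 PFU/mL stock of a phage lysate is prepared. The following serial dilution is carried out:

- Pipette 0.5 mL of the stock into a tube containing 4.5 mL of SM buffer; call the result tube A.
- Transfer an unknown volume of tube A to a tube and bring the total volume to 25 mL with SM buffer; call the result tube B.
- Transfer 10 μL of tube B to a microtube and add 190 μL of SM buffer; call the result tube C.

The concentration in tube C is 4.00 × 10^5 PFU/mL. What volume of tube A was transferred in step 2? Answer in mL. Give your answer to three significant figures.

5.00 mL

Step 1: 0.5 mL + 4.5 mL = 5 mL total → factor 5/0.5 = 10
Step 2: v brought to 25 mL → factor = 25 mL/v
Step 3: 10 μL + 190 μL = 200 μL total → factor 200/10 = 20
Product of known-step factors = 200
Overall factor = 4.00 × 10^8 PFU/mL / (4.00 × 10^5 PFU/mL) = 1000
Step-2 factor = 1000 / 200 = 5
v = 25 mL / 5 = 5.00 mL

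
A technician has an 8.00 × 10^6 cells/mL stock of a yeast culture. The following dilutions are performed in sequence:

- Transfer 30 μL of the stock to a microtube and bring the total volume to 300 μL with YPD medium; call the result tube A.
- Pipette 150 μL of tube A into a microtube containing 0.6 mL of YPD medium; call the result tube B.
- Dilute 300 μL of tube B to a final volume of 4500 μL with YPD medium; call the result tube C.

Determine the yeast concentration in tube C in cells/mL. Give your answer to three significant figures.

Step 1: 30 μL brought to 300 μL → factor 300/30 = 10
Step 2: 150 μL + 0.6 mL = 750 μL total → factor 750/150 = 5
Step 3: 300 μL brought to 4500 μL → factor 4500/300 = 15
Overall dilution factor = 10 × 5 × 15 = 750
Final = 8.00 × 10^6 cells/mL / 750 = 1.07 × 10^4 cells/mL

1.07 × 10^4 cells/mL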